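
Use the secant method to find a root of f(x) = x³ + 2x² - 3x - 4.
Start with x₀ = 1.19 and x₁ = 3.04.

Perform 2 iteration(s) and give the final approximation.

f(x) = x³ + 2x² - 3x - 4
x₀ = 1.19, x₁ = 3.04

Secant formula: x_{n+1} = x_n - f(x_n)(x_n - x_{n-1})/(f(x_n) - f(x_{n-1}))

Iteration 1:
  f(1.190000) = -3.052641
  f(3.040000) = 33.457664
  x_2 = 3.040000 - 33.457664×(3.040000 - 1.190000)/(33.457664 - (-3.052641))
       = 1.344679
Iteration 2:
  f(3.040000) = 33.457664
  f(1.344679) = -1.986315
  x_3 = 1.344679 - (-1.986315)×(1.344679 - 3.040000)/(-1.986315 - 33.457664)
       = 1.439687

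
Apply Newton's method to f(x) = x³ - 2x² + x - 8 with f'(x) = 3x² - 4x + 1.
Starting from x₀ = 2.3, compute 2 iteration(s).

f(x) = x³ - 2x² + x - 8
f'(x) = 3x² - 4x + 1
x₀ = 2.3

Newton-Raphson formula: x_{n+1} = x_n - f(x_n)/f'(x_n)

Iteration 1:
  f(2.300000) = -4.113000
  f'(2.300000) = 7.670000
  x_1 = 2.300000 - (-4.113000)/7.670000 = 2.836245
Iteration 2:
  f(2.836245) = 1.563240
  f'(2.836245) = 13.787879
  x_2 = 2.836245 - 1.563240/13.787879 = 2.722867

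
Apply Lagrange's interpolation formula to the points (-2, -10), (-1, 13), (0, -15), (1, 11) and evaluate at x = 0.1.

Lagrange interpolation formula:
P(x) = Σ yᵢ × Lᵢ(x)
where Lᵢ(x) = Π_{j≠i} (x - xⱼ)/(xᵢ - xⱼ)

L_0(0.1) = (0.1 - (-1))/(-2 - (-1)) × (0.1 - 0)/(-2 - 0) × (0.1 - 1)/(-2 - 1) = 0.016500
L_1(0.1) = (0.1 - (-2))/(-1 - (-2)) × (0.1 - 0)/(-1 - 0) × (0.1 - 1)/(-1 - 1) = -0.094500
L_2(0.1) = (0.1 - (-2))/(0 - (-2)) × (0.1 - (-1))/(0 - (-1)) × (0.1 - 1)/(0 - 1) = 1.039500
L_3(0.1) = (0.1 - (-2))/(1 - (-2)) × (0.1 - (-1))/(1 - (-1)) × (0.1 - 0)/(1 - 0) = 0.038500

P(0.1) = (-10)×L_0(0.1) + 13×L_1(0.1) + (-15)×L_2(0.1) + 11×L_3(0.1)
P(0.1) = -16.562500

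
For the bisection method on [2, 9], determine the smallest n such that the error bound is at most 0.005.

We need (b-a)/2^n ≤ 0.005
(9 - 2)/2^n ≤ 0.005
7/2^n ≤ 0.005
2^n ≥ 1400
n ≥ log₂(1400) = 10.45
n ≥ 11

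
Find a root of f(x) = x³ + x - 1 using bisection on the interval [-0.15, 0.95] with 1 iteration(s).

f(x) = x³ + x - 1
Initial interval: [-0.15, 0.95]

Iteration 1:
  c_1 = (-0.150000 + 0.950000)/2 = 0.400000
  f(c_1) = f(0.400000) = -0.536000
  f(a) × f(c) ≥ 0, new interval: [0.400000, 0.950000]

After 1 iteration(s), the approximation is c_1 = 0.400000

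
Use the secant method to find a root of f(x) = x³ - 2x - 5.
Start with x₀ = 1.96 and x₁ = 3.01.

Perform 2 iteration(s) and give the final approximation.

f(x) = x³ - 2x - 5
x₀ = 1.96, x₁ = 3.01

Secant formula: x_{n+1} = x_n - f(x_n)(x_n - x_{n-1})/(f(x_n) - f(x_{n-1}))

Iteration 1:
  f(1.960000) = -1.390464
  f(3.010000) = 16.250901
  x_2 = 3.010000 - 16.250901×(3.010000 - 1.960000)/(16.250901 - (-1.390464))
       = 2.042759
Iteration 2:
  f(3.010000) = 16.250901
  f(2.042759) = -0.561359
  x_3 = 2.042759 - (-0.561359)×(2.042759 - 3.010000)/(-0.561359 - 16.250901)
       = 2.075055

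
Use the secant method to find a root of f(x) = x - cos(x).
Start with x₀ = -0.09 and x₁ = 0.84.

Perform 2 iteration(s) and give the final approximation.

f(x) = x - cos(x)
x₀ = -0.09, x₁ = 0.84

Secant formula: x_{n+1} = x_n - f(x_n)(x_n - x_{n-1})/(f(x_n) - f(x_{n-1}))

Iteration 1:
  f(-0.090000) = -1.085953
  f(0.840000) = 0.172537
  x_2 = 0.840000 - 0.172537×(0.840000 - (-0.090000))/(0.172537 - (-1.085953))
       = 0.712498
Iteration 2:
  f(0.840000) = 0.172537
  f(0.712498) = -0.044233
  x_3 = 0.712498 - (-0.044233)×(0.712498 - 0.840000)/(-0.044233 - 0.172537)
       = 0.738516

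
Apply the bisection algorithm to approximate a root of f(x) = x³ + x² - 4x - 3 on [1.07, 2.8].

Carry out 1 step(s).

f(x) = x³ + x² - 4x - 3
Initial interval: [1.07, 2.8]

Iteration 1:
  c_1 = (1.070000 + 2.800000)/2 = 1.935000
  f(c_1) = f(1.935000) = 0.249300
  f(a) × f(c) < 0, new interval: [1.070000, 1.935000]

After 1 iteration(s), the approximation is c_1 = 1.935000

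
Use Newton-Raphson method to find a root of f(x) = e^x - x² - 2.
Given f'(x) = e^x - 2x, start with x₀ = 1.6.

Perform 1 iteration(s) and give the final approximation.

f(x) = e^x - x² - 2
f'(x) = e^x - 2x
x₀ = 1.6

Newton-Raphson formula: x_{n+1} = x_n - f(x_n)/f'(x_n)

Iteration 1:
  f(1.600000) = 0.393032
  f'(1.600000) = 1.753032
  x_1 = 1.600000 - 0.393032/1.753032 = 1.375799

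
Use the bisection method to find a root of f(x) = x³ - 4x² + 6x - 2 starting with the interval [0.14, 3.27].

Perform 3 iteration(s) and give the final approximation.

f(x) = x³ - 4x² + 6x - 2
Initial interval: [0.14, 3.27]

Iteration 1:
  c_1 = (0.140000 + 3.270000)/2 = 1.705000
  f(c_1) = f(1.705000) = 1.558378
  f(a) × f(c) < 0, new interval: [0.140000, 1.705000]
Iteration 2:
  c_2 = (0.140000 + 1.705000)/2 = 0.922500
  f(c_2) = f(0.922500) = 0.916028
  f(a) × f(c) < 0, new interval: [0.140000, 0.922500]
Iteration 3:
  c_3 = (0.140000 + 0.922500)/2 = 0.531250
  f(c_3) = f(0.531250) = 0.208527
  f(a) × f(c) < 0, new interval: [0.140000, 0.531250]

After 3 iteration(s), the approximation is c_3 = 0.531250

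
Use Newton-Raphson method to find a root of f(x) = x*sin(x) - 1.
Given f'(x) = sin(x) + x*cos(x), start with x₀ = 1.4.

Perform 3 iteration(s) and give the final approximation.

f(x) = x*sin(x) - 1
f'(x) = sin(x) + x*cos(x)
x₀ = 1.4

Newton-Raphson formula: x_{n+1} = x_n - f(x_n)/f'(x_n)

Iteration 1:
  f(1.400000) = 0.379630
  f'(1.400000) = 1.223404
  x_1 = 1.400000 - 0.379630/1.223404 = 1.089694
Iteration 2:
  f(1.089694) = -0.034002
  f'(1.089694) = 1.390749
  x_2 = 1.089694 - (-0.034002)/1.390749 = 1.114143
Iteration 3:
  f(1.114143) = -0.000020
  f'(1.114143) = 1.388811
  x_3 = 1.114143 - (-0.000020)/1.388811 = 1.114157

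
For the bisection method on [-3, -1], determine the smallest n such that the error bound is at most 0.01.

We need (b-a)/2^n ≤ 0.01
(-1 - (-3))/2^n ≤ 0.01
2/2^n ≤ 0.01
2^n ≥ 200
n ≥ log₂(200) = 7.64
n ≥ 8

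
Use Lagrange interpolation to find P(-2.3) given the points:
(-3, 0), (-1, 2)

Lagrange interpolation formula:
P(x) = Σ yᵢ × Lᵢ(x)
where Lᵢ(x) = Π_{j≠i} (x - xⱼ)/(xᵢ - xⱼ)

L_0(-2.3) = (-2.3 - (-1))/(-3 - (-1)) = 0.650000
L_1(-2.3) = (-2.3 - (-3))/(-1 - (-3)) = 0.350000

P(-2.3) = 0×L_0(-2.3) + 2×L_1(-2.3)
P(-2.3) = 0.700000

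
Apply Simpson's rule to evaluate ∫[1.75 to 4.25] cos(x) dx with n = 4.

f(x) = cos(x)
a = 1.75, b = 4.25, n = 4
h = (b - a)/n = 0.625000

Simpson's rule: (h/3)[f(x₀) + 4f(x₁) + 2f(x₂) + ... + f(xₙ)]

x_0 = 1.7500, f(x_0) = -0.178246, coefficient = 1
x_1 = 2.3750, f(x_1) = -0.720278, coefficient = 4
x_2 = 3.0000, f(x_2) = -0.989992, coefficient = 2
x_3 = 3.6250, f(x_3) = -0.885416, coefficient = 4
x_4 = 4.2500, f(x_4) = -0.446087, coefficient = 1

I ≈ (0.625000/3) × -9.027098 = -1.880645
Exact value: -1.878975
Error: 0.001670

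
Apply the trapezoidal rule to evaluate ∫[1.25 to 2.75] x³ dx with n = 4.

f(x) = x³
a = 1.25, b = 2.75, n = 4
h = (b - a)/n = 0.375000

Trapezoidal rule: (h/2)[f(x₀) + 2f(x₁) + 2f(x₂) + ... + f(xₙ)]

x_0 = 1.2500, f(x_0) = 1.953125, coefficient = 1
x_1 = 1.6250, f(x_1) = 4.291016, coefficient = 2
x_2 = 2.0000, f(x_2) = 8.000000, coefficient = 2
x_3 = 2.3750, f(x_3) = 13.396484, coefficient = 2
x_4 = 2.7500, f(x_4) = 20.796875, coefficient = 1

I ≈ (0.375000/2) × 74.125000 = 13.898438
Exact value: 13.687500
Error: 0.210938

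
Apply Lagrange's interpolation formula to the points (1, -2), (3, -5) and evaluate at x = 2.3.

Lagrange interpolation formula:
P(x) = Σ yᵢ × Lᵢ(x)
where Lᵢ(x) = Π_{j≠i} (x - xⱼ)/(xᵢ - xⱼ)

L_0(2.3) = (2.3 - 3)/(1 - 3) = 0.350000
L_1(2.3) = (2.3 - 1)/(3 - 1) = 0.650000

P(2.3) = (-2)×L_0(2.3) + (-5)×L_1(2.3)
P(2.3) = -3.950000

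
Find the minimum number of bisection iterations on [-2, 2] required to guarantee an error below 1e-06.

We need (b-a)/2^n ≤ 1e-06
(2 - (-2))/2^n ≤ 1e-06
4/2^n ≤ 1e-06
2^n ≥ 4000000
n ≥ log₂(4000000) = 21.93
n ≥ 22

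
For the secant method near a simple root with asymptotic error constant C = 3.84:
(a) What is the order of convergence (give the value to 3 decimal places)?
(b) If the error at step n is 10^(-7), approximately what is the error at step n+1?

(a) Secant method has superlinear convergence with order φ = (1+√5)/2 ≈ 1.618.
    This means |e_{n+1}| ≈ C|e_n|^1.618.

(b) With |e_n| = 10^(-7) and C = 3.84:
    |e_{n+1}| ≈ 3.84 × (10^(-7))^1.618 = 3.84 × 10^(-11.33)

(a) ≈ 1.618 (golden ratio); (b) |e_{n+1}| ≈ 1.812e-11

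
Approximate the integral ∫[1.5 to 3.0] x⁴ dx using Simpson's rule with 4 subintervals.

f(x) = x⁴
a = 1.5, b = 3.0, n = 4
h = (b - a)/n = 0.375000

Simpson's rule: (h/3)[f(x₀) + 4f(x₁) + 2f(x₂) + ... + f(xₙ)]

x_0 = 1.5000, f(x_0) = 5.062500, coefficient = 1
x_1 = 1.8750, f(x_1) = 12.359619, coefficient = 4
x_2 = 2.2500, f(x_2) = 25.628906, coefficient = 2
x_3 = 2.6250, f(x_3) = 47.480713, coefficient = 4
x_4 = 3.0000, f(x_4) = 81.000000, coefficient = 1

I ≈ (0.375000/3) × 376.681641 = 47.085205
Exact value: 47.081250
Error: 0.003955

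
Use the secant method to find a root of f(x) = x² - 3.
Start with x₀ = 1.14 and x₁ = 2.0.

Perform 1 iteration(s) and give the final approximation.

f(x) = x² - 3
x₀ = 1.14, x₁ = 2.0

Secant formula: x_{n+1} = x_n - f(x_n)(x_n - x_{n-1})/(f(x_n) - f(x_{n-1}))

Iteration 1:
  f(1.140000) = -1.700400
  f(2.000000) = 1.000000
  x_2 = 2.000000 - 1.000000×(2.000000 - 1.140000)/(1.000000 - (-1.700400))
       = 1.681529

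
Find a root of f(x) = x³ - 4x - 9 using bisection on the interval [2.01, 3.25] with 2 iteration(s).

f(x) = x³ - 4x - 9
Initial interval: [2.01, 3.25]

Iteration 1:
  c_1 = (2.010000 + 3.250000)/2 = 2.630000
  f(c_1) = f(2.630000) = -1.328553
  f(a) × f(c) ≥ 0, new interval: [2.630000, 3.250000]
Iteration 2:
  c_2 = (2.630000 + 3.250000)/2 = 2.940000
  f(c_2) = f(2.940000) = 4.652184
  f(a) × f(c) < 0, new interval: [2.630000, 2.940000]

After 2 iteration(s), the approximation is c_2 = 2.940000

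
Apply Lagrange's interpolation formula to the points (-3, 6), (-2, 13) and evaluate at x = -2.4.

Lagrange interpolation formula:
P(x) = Σ yᵢ × Lᵢ(x)
where Lᵢ(x) = Π_{j≠i} (x - xⱼ)/(xᵢ - xⱼ)

L_0(-2.4) = (-2.4 - (-2))/(-3 - (-2)) = 0.400000
L_1(-2.4) = (-2.4 - (-3))/(-2 - (-3)) = 0.600000

P(-2.4) = 6×L_0(-2.4) + 13×L_1(-2.4)
P(-2.4) = 10.200000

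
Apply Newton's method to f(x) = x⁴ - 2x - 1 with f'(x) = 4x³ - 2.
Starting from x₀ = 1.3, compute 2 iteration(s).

f(x) = x⁴ - 2x - 1
f'(x) = 4x³ - 2
x₀ = 1.3

Newton-Raphson formula: x_{n+1} = x_n - f(x_n)/f'(x_n)

Iteration 1:
  f(1.300000) = -0.743900
  f'(1.300000) = 6.788000
  x_1 = 1.300000 - (-0.743900)/6.788000 = 1.409590
Iteration 2:
  f(1.409590) = 0.128771
  f'(1.409590) = 9.203116
  x_2 = 1.409590 - 0.128771/9.203116 = 1.395598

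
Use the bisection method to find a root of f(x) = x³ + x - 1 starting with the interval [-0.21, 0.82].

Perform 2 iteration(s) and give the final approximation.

f(x) = x³ + x - 1
Initial interval: [-0.21, 0.82]

Iteration 1:
  c_1 = (-0.210000 + 0.820000)/2 = 0.305000
  f(c_1) = f(0.305000) = -0.666627
  f(a) × f(c) ≥ 0, new interval: [0.305000, 0.820000]
Iteration 2:
  c_2 = (0.305000 + 0.820000)/2 = 0.562500
  f(c_2) = f(0.562500) = -0.259521
  f(a) × f(c) ≥ 0, new interval: [0.562500, 0.820000]

After 2 iteration(s), the approximation is c_2 = 0.562500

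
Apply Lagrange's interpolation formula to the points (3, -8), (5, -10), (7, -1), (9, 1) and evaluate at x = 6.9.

Lagrange interpolation formula:
P(x) = Σ yᵢ × Lᵢ(x)
where Lᵢ(x) = Π_{j≠i} (x - xⱼ)/(xᵢ - xⱼ)

L_0(6.9) = (6.9 - 5)/(3 - 5) × (6.9 - 7)/(3 - 7) × (6.9 - 9)/(3 - 9) = -0.008312
L_1(6.9) = (6.9 - 3)/(5 - 3) × (6.9 - 7)/(5 - 7) × (6.9 - 9)/(5 - 9) = 0.051187
L_2(6.9) = (6.9 - 3)/(7 - 3) × (6.9 - 5)/(7 - 5) × (6.9 - 9)/(7 - 9) = 0.972563
L_3(6.9) = (6.9 - 3)/(9 - 3) × (6.9 - 5)/(9 - 5) × (6.9 - 7)/(9 - 7) = -0.015437

P(6.9) = (-8)×L_0(6.9) + (-10)×L_1(6.9) + (-1)×L_2(6.9) + 1×L_3(6.9)
P(6.9) = -1.433375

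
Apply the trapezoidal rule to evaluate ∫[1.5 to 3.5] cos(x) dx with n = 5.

f(x) = cos(x)
a = 1.5, b = 3.5, n = 5
h = (b - a)/n = 0.400000

Trapezoidal rule: (h/2)[f(x₀) + 2f(x₁) + 2f(x₂) + ... + f(xₙ)]

x_0 = 1.5000, f(x_0) = 0.070737, coefficient = 1
x_1 = 1.9000, f(x_1) = -0.323290, coefficient = 2
x_2 = 2.3000, f(x_2) = -0.666276, coefficient = 2
x_3 = 2.7000, f(x_3) = -0.904072, coefficient = 2
x_4 = 3.1000, f(x_4) = -0.999135, coefficient = 2
x_5 = 3.5000, f(x_5) = -0.936457, coefficient = 1

I ≈ (0.400000/2) × -6.651265 = -1.330253
Exact value: -1.348278
Error: 0.018025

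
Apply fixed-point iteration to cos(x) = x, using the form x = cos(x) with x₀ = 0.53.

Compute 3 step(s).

Equation: cos(x) = x
Fixed-point form: x = cos(x)
x₀ = 0.53

x_1 = g(0.530000) = 0.862807
x_2 = g(0.862807) = 0.650308
x_3 = g(0.650308) = 0.795898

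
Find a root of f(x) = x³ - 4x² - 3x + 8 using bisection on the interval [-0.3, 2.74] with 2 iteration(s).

f(x) = x³ - 4x² - 3x + 8
Initial interval: [-0.3, 2.74]

Iteration 1:
  c_1 = (-0.300000 + 2.740000)/2 = 1.220000
  f(c_1) = f(1.220000) = 0.202248
  f(a) × f(c) ≥ 0, new interval: [1.220000, 2.740000]
Iteration 2:
  c_2 = (1.220000 + 2.740000)/2 = 1.980000
  f(c_2) = f(1.980000) = -5.859208
  f(a) × f(c) < 0, new interval: [1.220000, 1.980000]

After 2 iteration(s), the approximation is c_2 = 1.980000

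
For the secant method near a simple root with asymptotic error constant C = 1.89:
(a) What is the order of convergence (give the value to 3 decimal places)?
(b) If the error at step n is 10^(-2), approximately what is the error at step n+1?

(a) Secant method has superlinear convergence with order φ = (1+√5)/2 ≈ 1.618.
    This means |e_{n+1}| ≈ C|e_n|^1.618.

(b) With |e_n| = 10^(-2) and C = 1.89:
    |e_{n+1}| ≈ 1.89 × (10^(-2))^1.618 = 1.89 × 10^(-3.24)

(a) ≈ 1.618 (golden ratio); (b) |e_{n+1}| ≈ 1.097e-03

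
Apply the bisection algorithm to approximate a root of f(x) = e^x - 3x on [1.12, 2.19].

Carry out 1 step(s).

f(x) = e^x - 3x
Initial interval: [1.12, 2.19]

Iteration 1:
  c_1 = (1.120000 + 2.190000)/2 = 1.655000
  f(c_1) = f(1.655000) = 0.268080
  f(a) × f(c) < 0, new interval: [1.120000, 1.655000]

After 1 iteration(s), the approximation is c_1 = 1.655000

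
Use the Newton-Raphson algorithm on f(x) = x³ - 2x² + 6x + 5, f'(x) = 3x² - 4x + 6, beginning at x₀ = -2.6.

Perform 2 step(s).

f(x) = x³ - 2x² + 6x + 5
f'(x) = 3x² - 4x + 6
x₀ = -2.6

Newton-Raphson formula: x_{n+1} = x_n - f(x_n)/f'(x_n)

Iteration 1:
  f(-2.600000) = -41.696000
  f'(-2.600000) = 36.680000
  x_1 = -2.600000 - (-41.696000)/36.680000 = -1.463250
Iteration 2:
  f(-1.463250) = -11.194662
  f'(-1.463250) = 18.276298
  x_2 = -1.463250 - (-11.194662)/18.276298 = -0.850726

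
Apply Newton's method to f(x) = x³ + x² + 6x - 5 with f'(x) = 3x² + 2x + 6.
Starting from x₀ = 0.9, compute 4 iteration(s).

f(x) = x³ + x² + 6x - 5
f'(x) = 3x² + 2x + 6
x₀ = 0.9

Newton-Raphson formula: x_{n+1} = x_n - f(x_n)/f'(x_n)

Iteration 1:
  f(0.900000) = 1.939000
  f'(0.900000) = 10.230000
  x_1 = 0.900000 - 1.939000/10.230000 = 0.710459
Iteration 2:
  f(0.710459) = 0.126115
  f'(0.710459) = 8.935177
  x_2 = 0.710459 - 0.126115/8.935177 = 0.696345
Iteration 3:
  f(0.696345) = 0.000621
  f'(0.696345) = 8.847379
  x_3 = 0.696345 - 0.000621/8.847379 = 0.696275
Iteration 4:
  f(0.696275) = 0.000000
  f'(0.696275) = 8.846945
  x_4 = 0.696275 - 0.000000/8.846945 = 0.696275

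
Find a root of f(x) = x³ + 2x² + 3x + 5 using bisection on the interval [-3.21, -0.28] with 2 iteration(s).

f(x) = x³ + 2x² + 3x + 5
Initial interval: [-3.21, -0.28]

Iteration 1:
  c_1 = (-3.210000 + (-0.280000))/2 = -1.745000
  f(c_1) = f(-1.745000) = 0.541481
  f(a) × f(c) < 0, new interval: [-3.210000, -1.745000]
Iteration 2:
  c_2 = (-3.210000 + (-1.745000))/2 = -2.477500
  f(c_2) = f(-2.477500) = -5.363398
  f(a) × f(c) ≥ 0, new interval: [-2.477500, -1.745000]

After 2 iteration(s), the approximation is c_2 = -2.477500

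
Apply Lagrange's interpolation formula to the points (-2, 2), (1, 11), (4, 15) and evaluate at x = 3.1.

Lagrange interpolation formula:
P(x) = Σ yᵢ × Lᵢ(x)
where Lᵢ(x) = Π_{j≠i} (x - xⱼ)/(xᵢ - xⱼ)

L_0(3.1) = (3.1 - 1)/(-2 - 1) × (3.1 - 4)/(-2 - 4) = -0.105000
L_1(3.1) = (3.1 - (-2))/(1 - (-2)) × (3.1 - 4)/(1 - 4) = 0.510000
L_2(3.1) = (3.1 - (-2))/(4 - (-2)) × (3.1 - 1)/(4 - 1) = 0.595000

P(3.1) = 2×L_0(3.1) + 11×L_1(3.1) + 15×L_2(3.1)
P(3.1) = 14.325000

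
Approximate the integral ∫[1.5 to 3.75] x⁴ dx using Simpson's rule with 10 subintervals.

f(x) = x⁴
a = 1.5, b = 3.75, n = 10
h = (b - a)/n = 0.225000

Simpson's rule: (h/3)[f(x₀) + 4f(x₁) + 2f(x₂) + ... + f(xₙ)]

x_0 = 1.5000, f(x_0) = 5.062500, coefficient = 1
x_1 = 1.7250, f(x_1) = 8.854344, coefficient = 4
x_2 = 1.9500, f(x_2) = 14.459006, coefficient = 2
x_3 = 2.1750, f(x_3) = 22.378813, coefficient = 4
x_4 = 2.4000, f(x_4) = 33.177600, coefficient = 2
x_5 = 2.6250, f(x_5) = 47.480713, coefficient = 4
x_6 = 2.8500, f(x_6) = 65.975006, coefficient = 2
x_7 = 3.0750, f(x_7) = 89.408844, coefficient = 4
x_8 = 3.3000, f(x_8) = 118.592100, coefficient = 2
x_9 = 3.5250, f(x_9) = 154.396157, coefficient = 4
x_10 = 3.7500, f(x_10) = 197.753906, coefficient = 1

I ≈ (0.225000/3) × 1957.299314 = 146.797449
Exact value: 146.796680
Error: 0.000769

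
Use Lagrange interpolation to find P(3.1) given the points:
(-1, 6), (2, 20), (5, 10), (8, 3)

Lagrange interpolation formula:
P(x) = Σ yᵢ × Lᵢ(x)
where Lᵢ(x) = Π_{j≠i} (x - xⱼ)/(xᵢ - xⱼ)

L_0(3.1) = (3.1 - 2)/(-1 - 2) × (3.1 - 5)/(-1 - 5) × (3.1 - 8)/(-1 - 8) = -0.063216
L_1(3.1) = (3.1 - (-1))/(2 - (-1)) × (3.1 - 5)/(2 - 5) × (3.1 - 8)/(2 - 8) = 0.706870
L_2(3.1) = (3.1 - (-1))/(5 - (-1)) × (3.1 - 2)/(5 - 2) × (3.1 - 8)/(5 - 8) = 0.409241
L_3(3.1) = (3.1 - (-1))/(8 - (-1)) × (3.1 - 2)/(8 - 2) × (3.1 - 5)/(8 - 5) = -0.052895

P(3.1) = 6×L_0(3.1) + 20×L_1(3.1) + 10×L_2(3.1) + 3×L_3(3.1)
P(3.1) = 17.691833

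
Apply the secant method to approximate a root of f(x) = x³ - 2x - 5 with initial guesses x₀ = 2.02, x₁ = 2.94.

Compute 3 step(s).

f(x) = x³ - 2x - 5
x₀ = 2.02, x₁ = 2.94

Secant formula: x_{n+1} = x_n - f(x_n)(x_n - x_{n-1})/(f(x_n) - f(x_{n-1}))

Iteration 1:
  f(2.020000) = -0.797592
  f(2.940000) = 14.532184
  x_2 = 2.940000 - 14.532184×(2.940000 - 2.020000)/(14.532184 - (-0.797592))
       = 2.067867
Iteration 2:
  f(2.940000) = 14.532184
  f(2.067867) = -0.293386
  x_3 = 2.067867 - (-0.293386)×(2.067867 - 2.940000)/(-0.293386 - 14.532184)
       = 2.085125
Iteration 3:
  f(2.067867) = -0.293386
  f(2.085125) = -0.104651
  x_4 = 2.085125 - (-0.104651)×(2.085125 - 2.067867)/(-0.104651 - (-0.293386))
       = 2.094695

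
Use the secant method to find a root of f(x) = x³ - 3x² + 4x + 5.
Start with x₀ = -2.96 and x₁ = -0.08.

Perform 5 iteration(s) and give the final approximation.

f(x) = x³ - 3x² + 4x + 5
x₀ = -2.96, x₁ = -0.08

Secant formula: x_{n+1} = x_n - f(x_n)(x_n - x_{n-1})/(f(x_n) - f(x_{n-1}))

Iteration 1:
  f(-2.960000) = -59.059136
  f(-0.080000) = 4.660288
  x_2 = -0.080000 - 4.660288×(-0.080000 - (-2.960000))/(4.660288 - (-59.059136))
       = -0.290636
Iteration 2:
  f(-0.080000) = 4.660288
  f(-0.290636) = 3.559496
  x_3 = -0.290636 - 3.559496×(-0.290636 - (-0.080000))/(3.559496 - 4.660288)
       = -0.971745
Iteration 3:
  f(-0.290636) = 3.559496
  f(-0.971745) = -2.637458
  x_4 = -0.971745 - (-2.637458)×(-0.971745 - (-0.290636))/(-2.637458 - 3.559496)
       = -0.681862
Iteration 4:
  f(-0.971745) = -2.637458
  f(-0.681862) = 0.560726
  x_5 = -0.681862 - 0.560726×(-0.681862 - (-0.971745))/(0.560726 - (-2.637458))
       = -0.732686
Iteration 5:
  f(-0.681862) = 0.560726
  f(-0.732686) = 0.065444
  x_6 = -0.732686 - 0.065444×(-0.732686 - (-0.681862))/(0.065444 - 0.560726)
       = -0.739402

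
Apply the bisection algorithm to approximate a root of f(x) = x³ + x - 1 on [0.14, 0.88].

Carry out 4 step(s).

f(x) = x³ + x - 1
Initial interval: [0.14, 0.88]

Iteration 1:
  c_1 = (0.140000 + 0.880000)/2 = 0.510000
  f(c_1) = f(0.510000) = -0.357349
  f(a) × f(c) ≥ 0, new interval: [0.510000, 0.880000]
Iteration 2:
  c_2 = (0.510000 + 0.880000)/2 = 0.695000
  f(c_2) = f(0.695000) = 0.030702
  f(a) × f(c) < 0, new interval: [0.510000, 0.695000]
Iteration 3:
  c_3 = (0.510000 + 0.695000)/2 = 0.602500
  f(c_3) = f(0.602500) = -0.178789
  f(a) × f(c) ≥ 0, new interval: [0.602500, 0.695000]
Iteration 4:
  c_4 = (0.602500 + 0.695000)/2 = 0.648750
  f(c_4) = f(0.648750) = -0.078206
  f(a) × f(c) ≥ 0, new interval: [0.648750, 0.695000]

After 4 iteration(s), the approximation is c_4 = 0.648750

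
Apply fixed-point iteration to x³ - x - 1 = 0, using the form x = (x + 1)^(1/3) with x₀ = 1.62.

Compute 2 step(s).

Equation: x³ - x - 1 = 0
Fixed-point form: x = (x + 1)^(1/3)
x₀ = 1.62

x_1 = g(1.620000) = 1.378586
x_2 = g(1.378586) = 1.334872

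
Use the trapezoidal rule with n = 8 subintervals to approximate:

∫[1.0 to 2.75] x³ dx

f(x) = x³
a = 1.0, b = 2.75, n = 8
h = (b - a)/n = 0.218750

Trapezoidal rule: (h/2)[f(x₀) + 2f(x₁) + 2f(x₂) + ... + f(xₙ)]

x_0 = 1.0000, f(x_0) = 1.000000, coefficient = 1
x_1 = 1.2188, f(x_1) = 1.810272, coefficient = 2
x_2 = 1.4375, f(x_2) = 2.970459, coefficient = 2
x_3 = 1.6562, f(x_3) = 4.543365, coefficient = 2
x_4 = 1.8750, f(x_4) = 6.591797, coefficient = 2
x_5 = 2.0938, f(x_5) = 9.178558, coefficient = 2
x_6 = 2.3125, f(x_6) = 12.366455, coefficient = 2
x_7 = 2.5312, f(x_7) = 16.218292, coefficient = 2
x_8 = 2.7500, f(x_8) = 20.796875, coefficient = 1

I ≈ (0.218750/2) × 129.155273 = 14.126358
Exact value: 14.047852
Error: 0.078506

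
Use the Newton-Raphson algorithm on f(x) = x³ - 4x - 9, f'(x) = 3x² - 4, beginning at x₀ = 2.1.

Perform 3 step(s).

f(x) = x³ - 4x - 9
f'(x) = 3x² - 4
x₀ = 2.1

Newton-Raphson formula: x_{n+1} = x_n - f(x_n)/f'(x_n)

Iteration 1:
  f(2.100000) = -8.139000
  f'(2.100000) = 9.230000
  x_1 = 2.100000 - (-8.139000)/9.230000 = 2.981798
Iteration 2:
  f(2.981798) = 5.584341
  f'(2.981798) = 22.673367
  x_2 = 2.981798 - 5.584341/22.673367 = 2.735503
Iteration 3:
  f(2.735503) = 0.527699
  f'(2.735503) = 18.448935
  x_3 = 2.735503 - 0.527699/18.448935 = 2.706900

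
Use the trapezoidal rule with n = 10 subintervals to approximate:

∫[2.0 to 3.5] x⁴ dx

f(x) = x⁴
a = 2.0, b = 3.5, n = 10
h = (b - a)/n = 0.150000

Trapezoidal rule: (h/2)[f(x₀) + 2f(x₁) + 2f(x₂) + ... + f(xₙ)]

x_0 = 2.0000, f(x_0) = 16.000000, coefficient = 1
x_1 = 2.1500, f(x_1) = 21.367506, coefficient = 2
x_2 = 2.3000, f(x_2) = 27.984100, coefficient = 2
x_3 = 2.4500, f(x_3) = 36.030006, coefficient = 2
x_4 = 2.6000, f(x_4) = 45.697600, coefficient = 2
x_5 = 2.7500, f(x_5) = 57.191406, coefficient = 2
x_6 = 2.9000, f(x_6) = 70.728100, coefficient = 2
x_7 = 3.0500, f(x_7) = 86.536506, coefficient = 2
x_8 = 3.2000, f(x_8) = 104.857600, coefficient = 2
x_9 = 3.3500, f(x_9) = 125.944506, coefficient = 2
x_10 = 3.5000, f(x_10) = 150.062500, coefficient = 1

I ≈ (0.150000/2) × 1318.737162 = 98.905287
Exact value: 98.643750
Error: 0.261537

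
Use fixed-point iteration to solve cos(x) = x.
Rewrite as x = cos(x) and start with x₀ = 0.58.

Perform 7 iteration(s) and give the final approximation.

Equation: cos(x) = x
Fixed-point form: x = cos(x)
x₀ = 0.58

x_1 = g(0.580000) = 0.836463
x_2 = g(0.836463) = 0.670093
x_3 = g(0.670093) = 0.783764
x_4 = g(0.783764) = 0.708261
x_5 = g(0.708261) = 0.759494
x_6 = g(0.759494) = 0.725184
x_7 = g(0.725184) = 0.748377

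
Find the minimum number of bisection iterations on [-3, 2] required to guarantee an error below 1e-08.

We need (b-a)/2^n ≤ 1e-08
(2 - (-3))/2^n ≤ 1e-08
5/2^n ≤ 1e-08
2^n ≥ 500000000
n ≥ log₂(500000000) = 28.90
n ≥ 29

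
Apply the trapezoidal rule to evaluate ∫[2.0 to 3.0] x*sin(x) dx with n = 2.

f(x) = x*sin(x)
a = 2.0, b = 3.0, n = 2
h = (b - a)/n = 0.500000

Trapezoidal rule: (h/2)[f(x₀) + 2f(x₁) + 2f(x₂) + ... + f(xₙ)]

x_0 = 2.0000, f(x_0) = 1.818595, coefficient = 1
x_1 = 2.5000, f(x_1) = 1.496180, coefficient = 2
x_2 = 3.0000, f(x_2) = 0.423360, coefficient = 1

I ≈ (0.500000/2) × 5.234316 = 1.308579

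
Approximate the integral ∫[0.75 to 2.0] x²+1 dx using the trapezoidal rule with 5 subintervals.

f(x) = x²+1
a = 0.75, b = 2.0, n = 5
h = (b - a)/n = 0.250000

Trapezoidal rule: (h/2)[f(x₀) + 2f(x₁) + 2f(x₂) + ... + f(xₙ)]

x_0 = 0.7500, f(x_0) = 1.562500, coefficient = 1
x_1 = 1.0000, f(x_1) = 2.000000, coefficient = 2
x_2 = 1.2500, f(x_2) = 2.562500, coefficient = 2
x_3 = 1.5000, f(x_3) = 3.250000, coefficient = 2
x_4 = 1.7500, f(x_4) = 4.062500, coefficient = 2
x_5 = 2.0000, f(x_5) = 5.000000, coefficient = 1

I ≈ (0.250000/2) × 30.312500 = 3.789062
Exact value: 3.776042
Error: 0.013021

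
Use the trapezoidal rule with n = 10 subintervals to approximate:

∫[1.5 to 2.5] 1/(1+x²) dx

f(x) = 1/(1+x²)
a = 1.5, b = 2.5, n = 10
h = (b - a)/n = 0.100000

Trapezoidal rule: (h/2)[f(x₀) + 2f(x₁) + 2f(x₂) + ... + f(xₙ)]

x_0 = 1.5000, f(x_0) = 0.307692, coefficient = 1
x_1 = 1.6000, f(x_1) = 0.280899, coefficient = 2
x_2 = 1.7000, f(x_2) = 0.257069, coefficient = 2
x_3 = 1.8000, f(x_3) = 0.235849, coefficient = 2
x_4 = 1.9000, f(x_4) = 0.216920, coefficient = 2
x_5 = 2.0000, f(x_5) = 0.200000, coefficient = 2
x_6 = 2.1000, f(x_6) = 0.184843, coefficient = 2
x_7 = 2.2000, f(x_7) = 0.171233, coefficient = 2
x_8 = 2.3000, f(x_8) = 0.158983, coefficient = 2
x_9 = 2.4000, f(x_9) = 0.147929, coefficient = 2
x_10 = 2.5000, f(x_10) = 0.137931, coefficient = 1

I ≈ (0.100000/2) × 4.153072 = 0.207654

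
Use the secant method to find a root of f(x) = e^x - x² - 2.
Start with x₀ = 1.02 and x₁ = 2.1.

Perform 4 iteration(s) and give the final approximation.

f(x) = e^x - x² - 2
x₀ = 1.02, x₁ = 2.1

Secant formula: x_{n+1} = x_n - f(x_n)(x_n - x_{n-1})/(f(x_n) - f(x_{n-1}))

Iteration 1:
  f(1.020000) = -0.267205
  f(2.100000) = 1.756170
  x_2 = 2.100000 - 1.756170×(2.100000 - 1.020000)/(1.756170 - (-0.267205))
       = 1.162624
Iteration 2:
  f(2.100000) = 1.756170
  f(1.162624) = -0.153380
  x_3 = 1.162624 - (-0.153380)×(1.162624 - 2.100000)/(-0.153380 - 1.756170)
       = 1.237916
Iteration 3:
  f(1.162624) = -0.153380
  f(1.237916) = -0.084016
  x_4 = 1.237916 - (-0.084016)×(1.237916 - 1.162624)/(-0.084016 - (-0.153380))
       = 1.329114
Iteration 4:
  f(1.237916) = -0.084016
  f(1.329114) = 0.011150
  x_5 = 1.329114 - 0.011150×(1.329114 - 1.237916)/(0.011150 - (-0.084016))
       = 1.318428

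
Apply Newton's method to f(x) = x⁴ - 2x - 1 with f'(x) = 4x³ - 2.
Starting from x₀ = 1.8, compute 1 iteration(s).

f(x) = x⁴ - 2x - 1
f'(x) = 4x³ - 2
x₀ = 1.8

Newton-Raphson formula: x_{n+1} = x_n - f(x_n)/f'(x_n)

Iteration 1:
  f(1.800000) = 5.897600
  f'(1.800000) = 21.328000
  x_1 = 1.800000 - 5.897600/21.328000 = 1.523481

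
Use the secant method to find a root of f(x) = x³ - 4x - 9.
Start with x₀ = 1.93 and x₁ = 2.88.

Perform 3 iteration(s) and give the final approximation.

f(x) = x³ - 4x - 9
x₀ = 1.93, x₁ = 2.88

Secant formula: x_{n+1} = x_n - f(x_n)(x_n - x_{n-1})/(f(x_n) - f(x_{n-1}))

Iteration 1:
  f(1.930000) = -9.530943
  f(2.880000) = 3.367872
  x_2 = 2.880000 - 3.367872×(2.880000 - 1.930000)/(3.367872 - (-9.530943))
       = 2.631956
Iteration 2:
  f(2.880000) = 3.367872
  f(2.631956) = -1.295765
  x_3 = 2.631956 - (-1.295765)×(2.631956 - 2.880000)/(-1.295765 - 3.367872)
       = 2.700873
Iteration 3:
  f(2.631956) = -1.295765
  f(2.700873) = -0.101387
  x_4 = 2.700873 - (-0.101387)×(2.700873 - 2.631956)/(-0.101387 - (-1.295765))
       = 2.706724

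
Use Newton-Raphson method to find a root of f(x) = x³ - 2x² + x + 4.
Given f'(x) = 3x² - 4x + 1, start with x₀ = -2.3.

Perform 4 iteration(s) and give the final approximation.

f(x) = x³ - 2x² + x + 4
f'(x) = 3x² - 4x + 1
x₀ = -2.3

Newton-Raphson formula: x_{n+1} = x_n - f(x_n)/f'(x_n)

Iteration 1:
  f(-2.300000) = -21.047000
  f'(-2.300000) = 26.070000
  x_1 = -2.300000 - (-21.047000)/26.070000 = -1.492674
Iteration 2:
  f(-1.492674) = -5.274610
  f'(-1.492674) = 13.654917
  x_2 = -1.492674 - (-5.274610)/13.654917 = -1.106394
Iteration 3:
  f(-1.106394) = -0.908958
  f'(-1.106394) = 9.097903
  x_3 = -1.106394 - (-0.908958)/9.097903 = -1.006486
Iteration 4:
  f(-1.006486) = -0.052097
  f'(-1.006486) = 8.064985
  x_4 = -1.006486 - (-0.052097)/8.064985 = -1.000026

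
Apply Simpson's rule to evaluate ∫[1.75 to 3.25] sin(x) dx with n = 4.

f(x) = sin(x)
a = 1.75, b = 3.25, n = 4
h = (b - a)/n = 0.375000

Simpson's rule: (h/3)[f(x₀) + 4f(x₁) + 2f(x₂) + ... + f(xₙ)]

x_0 = 1.7500, f(x_0) = 0.983986, coefficient = 1
x_1 = 2.1250, f(x_1) = 0.850320, coefficient = 4
x_2 = 2.5000, f(x_2) = 0.598472, coefficient = 2
x_3 = 2.8750, f(x_3) = 0.263446, coefficient = 4
x_4 = 3.2500, f(x_4) = -0.108195, coefficient = 1

I ≈ (0.375000/3) × 6.527798 = 0.815975
Exact value: 0.815884
Error: 0.000091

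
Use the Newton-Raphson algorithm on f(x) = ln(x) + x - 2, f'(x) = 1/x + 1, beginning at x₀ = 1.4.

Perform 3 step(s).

f(x) = ln(x) + x - 2
f'(x) = 1/x + 1
x₀ = 1.4

Newton-Raphson formula: x_{n+1} = x_n - f(x_n)/f'(x_n)

Iteration 1:
  f(1.400000) = -0.263528
  f'(1.400000) = 1.714286
  x_1 = 1.400000 - (-0.263528)/1.714286 = 1.553725
Iteration 2:
  f(1.553725) = -0.005621
  f'(1.553725) = 1.643615
  x_2 = 1.553725 - (-0.005621)/1.643615 = 1.557144
Iteration 3:
  f(1.557144) = -0.000002
  f'(1.557144) = 1.642201
  x_3 = 1.557144 - (-0.000002)/1.642201 = 1.557146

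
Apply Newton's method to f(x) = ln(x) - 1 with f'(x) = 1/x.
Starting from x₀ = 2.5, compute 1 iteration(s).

f(x) = ln(x) - 1
f'(x) = 1/x
x₀ = 2.5

Newton-Raphson formula: x_{n+1} = x_n - f(x_n)/f'(x_n)

Iteration 1:
  f(2.500000) = -0.083709
  f'(2.500000) = 0.400000
  x_1 = 2.500000 - (-0.083709)/0.400000 = 2.709273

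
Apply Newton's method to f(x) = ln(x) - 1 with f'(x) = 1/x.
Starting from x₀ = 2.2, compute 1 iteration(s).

f(x) = ln(x) - 1
f'(x) = 1/x
x₀ = 2.2

Newton-Raphson formula: x_{n+1} = x_n - f(x_n)/f'(x_n)

Iteration 1:
  f(2.200000) = -0.211543
  f'(2.200000) = 0.454545
  x_1 = 2.200000 - (-0.211543)/0.454545 = 2.665394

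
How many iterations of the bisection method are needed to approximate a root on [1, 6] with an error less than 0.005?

We need (b-a)/2^n ≤ 0.005
(6 - 1)/2^n ≤ 0.005
5/2^n ≤ 0.005
2^n ≥ 1000
n ≥ log₂(1000) = 9.97
n ≥ 10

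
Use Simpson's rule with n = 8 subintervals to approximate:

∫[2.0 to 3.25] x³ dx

f(x) = x³
a = 2.0, b = 3.25, n = 8
h = (b - a)/n = 0.156250

Simpson's rule: (h/3)[f(x₀) + 4f(x₁) + 2f(x₂) + ... + f(xₙ)]

x_0 = 2.0000, f(x_0) = 8.000000, coefficient = 1
x_1 = 2.1562, f(x_1) = 10.025299, coefficient = 4
x_2 = 2.3125, f(x_2) = 12.366455, coefficient = 2
x_3 = 2.4688, f(x_3) = 15.046356, coefficient = 4
x_4 = 2.6250, f(x_4) = 18.087891, coefficient = 2
x_5 = 2.7812, f(x_5) = 21.513947, coefficient = 4
x_6 = 2.9375, f(x_6) = 25.347412, coefficient = 2
x_7 = 3.0938, f(x_7) = 29.611176, coefficient = 4
x_8 = 3.2500, f(x_8) = 34.328125, coefficient = 1

I ≈ (0.156250/3) × 458.718750 = 23.891602
Exact value: 23.891602
Error: 0.000000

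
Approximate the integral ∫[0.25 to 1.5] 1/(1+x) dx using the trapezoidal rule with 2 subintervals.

f(x) = 1/(1+x)
a = 0.25, b = 1.5, n = 2
h = (b - a)/n = 0.625000

Trapezoidal rule: (h/2)[f(x₀) + 2f(x₁) + 2f(x₂) + ... + f(xₙ)]

x_0 = 0.2500, f(x_0) = 0.800000, coefficient = 1
x_1 = 0.8750, f(x_1) = 0.533333, coefficient = 2
x_2 = 1.5000, f(x_2) = 0.400000, coefficient = 1

I ≈ (0.625000/2) × 2.266667 = 0.708333
Exact value: 0.693147
Error: 0.015186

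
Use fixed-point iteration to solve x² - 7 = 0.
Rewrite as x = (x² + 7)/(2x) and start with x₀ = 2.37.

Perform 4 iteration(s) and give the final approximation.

Equation: x² - 7 = 0
Fixed-point form: x = (x² + 7)/(2x)
x₀ = 2.37

x_1 = g(2.370000) = 2.661793
x_2 = g(2.661793) = 2.645800
x_3 = g(2.645800) = 2.645751
x_4 = g(2.645751) = 2.645751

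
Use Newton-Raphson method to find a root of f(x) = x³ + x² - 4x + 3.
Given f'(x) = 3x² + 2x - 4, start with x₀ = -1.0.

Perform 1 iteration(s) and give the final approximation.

f(x) = x³ + x² - 4x + 3
f'(x) = 3x² + 2x - 4
x₀ = -1.0

Newton-Raphson formula: x_{n+1} = x_n - f(x_n)/f'(x_n)

Iteration 1:
  f(-1.000000) = 7.000000
  f'(-1.000000) = -3.000000
  x_1 = -1.000000 - 7.000000/(-3.000000) = 1.333333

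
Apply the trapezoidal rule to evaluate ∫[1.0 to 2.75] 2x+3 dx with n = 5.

f(x) = 2x+3
a = 1.0, b = 2.75, n = 5
h = (b - a)/n = 0.350000

Trapezoidal rule: (h/2)[f(x₀) + 2f(x₁) + 2f(x₂) + ... + f(xₙ)]

x_0 = 1.0000, f(x_0) = 5.000000, coefficient = 1
x_1 = 1.3500, f(x_1) = 5.700000, coefficient = 2
x_2 = 1.7000, f(x_2) = 6.400000, coefficient = 2
x_3 = 2.0500, f(x_3) = 7.100000, coefficient = 2
x_4 = 2.4000, f(x_4) = 7.800000, coefficient = 2
x_5 = 2.7500, f(x_5) = 8.500000, coefficient = 1

I ≈ (0.350000/2) × 67.500000 = 11.812500
Exact value: 11.812500
Error: 0.000000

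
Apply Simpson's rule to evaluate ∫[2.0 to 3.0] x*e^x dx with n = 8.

f(x) = x*e^x
a = 2.0, b = 3.0, n = 8
h = (b - a)/n = 0.125000

Simpson's rule: (h/3)[f(x₀) + 4f(x₁) + 2f(x₂) + ... + f(xₙ)]

x_0 = 2.0000, f(x_0) = 14.778112, coefficient = 1
x_1 = 2.1250, f(x_1) = 17.792407, coefficient = 4
x_2 = 2.2500, f(x_2) = 21.347406, coefficient = 2
x_3 = 2.3750, f(x_3) = 25.533656, coefficient = 4
x_4 = 2.5000, f(x_4) = 30.456235, coefficient = 2
x_5 = 2.6250, f(x_5) = 36.237007, coefficient = 4
x_6 = 2.7500, f(x_6) = 43.017238, coefficient = 2
x_7 = 2.8750, f(x_7) = 50.960594, coefficient = 4
x_8 = 3.0000, f(x_8) = 60.256611, coefficient = 1

I ≈ (0.125000/3) × 786.771140 = 32.782131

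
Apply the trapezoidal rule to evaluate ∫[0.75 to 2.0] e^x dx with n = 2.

f(x) = e^x
a = 0.75, b = 2.0, n = 2
h = (b - a)/n = 0.625000

Trapezoidal rule: (h/2)[f(x₀) + 2f(x₁) + 2f(x₂) + ... + f(xₙ)]

x_0 = 0.7500, f(x_0) = 2.117000, coefficient = 1
x_1 = 1.3750, f(x_1) = 3.955077, coefficient = 2
x_2 = 2.0000, f(x_2) = 7.389056, coefficient = 1

I ≈ (0.625000/2) × 17.416210 = 5.442565
Exact value: 5.272056
Error: 0.170509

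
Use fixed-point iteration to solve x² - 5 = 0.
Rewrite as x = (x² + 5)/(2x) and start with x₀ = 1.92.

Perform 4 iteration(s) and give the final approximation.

Equation: x² - 5 = 0
Fixed-point form: x = (x² + 5)/(2x)
x₀ = 1.92

x_1 = g(1.920000) = 2.262083
x_2 = g(2.262083) = 2.236218
x_3 = g(2.236218) = 2.236068
x_4 = g(2.236068) = 2.236068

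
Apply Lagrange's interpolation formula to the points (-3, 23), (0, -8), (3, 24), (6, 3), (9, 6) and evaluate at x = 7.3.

Lagrange interpolation formula:
P(x) = Σ yᵢ × Lᵢ(x)
where Lᵢ(x) = Π_{j≠i} (x - xⱼ)/(xᵢ - xⱼ)

L_0(7.3) = (7.3 - 0)/(-3 - 0) × (7.3 - 3)/(-3 - 3) × (7.3 - 6)/(-3 - 6) × (7.3 - 9)/(-3 - 9) = -0.035685
L_1(7.3) = (7.3 - (-3))/(0 - (-3)) × (7.3 - 3)/(0 - 3) × (7.3 - 6)/(0 - 6) × (7.3 - 9)/(0 - 9) = 0.201401
L_2(7.3) = (7.3 - (-3))/(3 - (-3)) × (7.3 - 0)/(3 - 0) × (7.3 - 6)/(3 - 6) × (7.3 - 9)/(3 - 9) = -0.512870
L_3(7.3) = (7.3 - (-3))/(6 - (-3)) × (7.3 - 0)/(6 - 0) × (7.3 - 3)/(6 - 3) × (7.3 - 9)/(6 - 9) = 1.130944
L_4(7.3) = (7.3 - (-3))/(9 - (-3)) × (7.3 - 0)/(9 - 0) × (7.3 - 3)/(9 - 3) × (7.3 - 6)/(9 - 6) = 0.216210

P(7.3) = 23×L_0(7.3) + (-8)×L_1(7.3) + 24×L_2(7.3) + 3×L_3(7.3) + 6×L_4(7.3)
P(7.3) = -10.050756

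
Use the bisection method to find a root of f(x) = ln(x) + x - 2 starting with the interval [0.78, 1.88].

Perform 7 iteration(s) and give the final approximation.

f(x) = ln(x) + x - 2
Initial interval: [0.78, 1.88]

Iteration 1:
  c_1 = (0.780000 + 1.880000)/2 = 1.330000
  f(c_1) = f(1.330000) = -0.384821
  f(a) × f(c) ≥ 0, new interval: [1.330000, 1.880000]
Iteration 2:
  c_2 = (1.330000 + 1.880000)/2 = 1.605000
  f(c_2) = f(1.605000) = 0.078124
  f(a) × f(c) < 0, new interval: [1.330000, 1.605000]
Iteration 3:
  c_3 = (1.330000 + 1.605000)/2 = 1.467500
  f(c_3) = f(1.467500) = -0.148940
  f(a) × f(c) ≥ 0, new interval: [1.467500, 1.605000]
Iteration 4:
  c_4 = (1.467500 + 1.605000)/2 = 1.536250
  f(c_4) = f(1.536250) = -0.034406
  f(a) × f(c) ≥ 0, new interval: [1.536250, 1.605000]
Iteration 5:
  c_5 = (1.536250 + 1.605000)/2 = 1.570625
  f(c_5) = f(1.570625) = 0.022099
  f(a) × f(c) < 0, new interval: [1.536250, 1.570625]
Iteration 6:
  c_6 = (1.536250 + 1.570625)/2 = 1.553437
  f(c_6) = f(1.553437) = -0.006092
  f(a) × f(c) ≥ 0, new interval: [1.553437, 1.570625]
Iteration 7:
  c_7 = (1.553437 + 1.570625)/2 = 1.562031
  f(c_7) = f(1.562031) = 0.008018
  f(a) × f(c) < 0, new interval: [1.553437, 1.562031]

After 7 iteration(s), the approximation is c_7 = 1.562031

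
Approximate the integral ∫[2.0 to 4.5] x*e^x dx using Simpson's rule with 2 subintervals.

f(x) = x*e^x
a = 2.0, b = 4.5, n = 2
h = (b - a)/n = 1.250000

Simpson's rule: (h/3)[f(x₀) + 4f(x₁) + 2f(x₂) + ... + f(xₙ)]

x_0 = 2.0000, f(x_0) = 14.778112, coefficient = 1
x_1 = 3.2500, f(x_1) = 83.818605, coefficient = 4
x_2 = 4.5000, f(x_2) = 405.077091, coefficient = 1

I ≈ (1.250000/3) × 755.129622 = 314.637342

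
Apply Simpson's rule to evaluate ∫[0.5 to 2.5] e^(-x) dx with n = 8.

f(x) = e^(-x)
a = 0.5, b = 2.5, n = 8
h = (b - a)/n = 0.250000

Simpson's rule: (h/3)[f(x₀) + 4f(x₁) + 2f(x₂) + ... + f(xₙ)]

x_0 = 0.5000, f(x_0) = 0.606531, coefficient = 1
x_1 = 0.7500, f(x_1) = 0.472367, coefficient = 4
x_2 = 1.0000, f(x_2) = 0.367879, coefficient = 2
x_3 = 1.2500, f(x_3) = 0.286505, coefficient = 4
x_4 = 1.5000, f(x_4) = 0.223130, coefficient = 2
x_5 = 1.7500, f(x_5) = 0.173774, coefficient = 4
x_6 = 2.0000, f(x_6) = 0.135335, coefficient = 2
x_7 = 2.2500, f(x_7) = 0.105399, coefficient = 4
x_8 = 2.5000, f(x_8) = 0.082085, coefficient = 1

I ≈ (0.250000/3) × 6.293483 = 0.524457
Exact value: 0.524446
Error: 0.000011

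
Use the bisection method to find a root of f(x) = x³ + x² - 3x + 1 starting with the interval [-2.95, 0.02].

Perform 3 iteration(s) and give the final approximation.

f(x) = x³ + x² - 3x + 1
Initial interval: [-2.95, 0.02]

Iteration 1:
  c_1 = (-2.950000 + 0.020000)/2 = -1.465000
  f(c_1) = f(-1.465000) = 4.397005
  f(a) × f(c) < 0, new interval: [-2.950000, -1.465000]
Iteration 2:
  c_2 = (-2.950000 + (-1.465000))/2 = -2.207500
  f(c_2) = f(-2.207500) = 1.738285
  f(a) × f(c) < 0, new interval: [-2.950000, -2.207500]
Iteration 3:
  c_3 = (-2.950000 + (-2.207500))/2 = -2.578750
  f(c_3) = f(-2.578750) = -1.762361
  f(a) × f(c) ≥ 0, new interval: [-2.578750, -2.207500]

After 3 iteration(s), the approximation is c_3 = -2.578750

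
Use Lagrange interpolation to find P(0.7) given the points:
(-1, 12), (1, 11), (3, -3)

Lagrange interpolation formula:
P(x) = Σ yᵢ × Lᵢ(x)
where Lᵢ(x) = Π_{j≠i} (x - xⱼ)/(xᵢ - xⱼ)

L_0(0.7) = (0.7 - 1)/(-1 - 1) × (0.7 - 3)/(-1 - 3) = 0.086250
L_1(0.7) = (0.7 - (-1))/(1 - (-1)) × (0.7 - 3)/(1 - 3) = 0.977500
L_2(0.7) = (0.7 - (-1))/(3 - (-1)) × (0.7 - 1)/(3 - 1) = -0.063750

P(0.7) = 12×L_0(0.7) + 11×L_1(0.7) + (-3)×L_2(0.7)
P(0.7) = 11.978750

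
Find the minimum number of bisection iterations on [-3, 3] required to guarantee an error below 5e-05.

We need (b-a)/2^n ≤ 5e-05
(3 - (-3))/2^n ≤ 5e-05
6/2^n ≤ 5e-05
2^n ≥ 120000
n ≥ log₂(120000) = 16.87
n ≥ 17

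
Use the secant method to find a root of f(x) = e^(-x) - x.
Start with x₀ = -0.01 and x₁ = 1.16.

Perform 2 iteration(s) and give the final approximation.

f(x) = e^(-x) - x
x₀ = -0.01, x₁ = 1.16

Secant formula: x_{n+1} = x_n - f(x_n)(x_n - x_{n-1})/(f(x_n) - f(x_{n-1}))

Iteration 1:
  f(-0.010000) = 1.020050
  f(1.160000) = -0.846514
  x_2 = 1.160000 - (-0.846514)×(1.160000 - (-0.010000))/(-0.846514 - 1.020050)
       = 0.629388
Iteration 2:
  f(1.160000) = -0.846514
  f(0.629388) = -0.096470
  x_3 = 0.629388 - (-0.096470)×(0.629388 - 1.160000)/(-0.096470 - (-0.846514))
       = 0.561141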